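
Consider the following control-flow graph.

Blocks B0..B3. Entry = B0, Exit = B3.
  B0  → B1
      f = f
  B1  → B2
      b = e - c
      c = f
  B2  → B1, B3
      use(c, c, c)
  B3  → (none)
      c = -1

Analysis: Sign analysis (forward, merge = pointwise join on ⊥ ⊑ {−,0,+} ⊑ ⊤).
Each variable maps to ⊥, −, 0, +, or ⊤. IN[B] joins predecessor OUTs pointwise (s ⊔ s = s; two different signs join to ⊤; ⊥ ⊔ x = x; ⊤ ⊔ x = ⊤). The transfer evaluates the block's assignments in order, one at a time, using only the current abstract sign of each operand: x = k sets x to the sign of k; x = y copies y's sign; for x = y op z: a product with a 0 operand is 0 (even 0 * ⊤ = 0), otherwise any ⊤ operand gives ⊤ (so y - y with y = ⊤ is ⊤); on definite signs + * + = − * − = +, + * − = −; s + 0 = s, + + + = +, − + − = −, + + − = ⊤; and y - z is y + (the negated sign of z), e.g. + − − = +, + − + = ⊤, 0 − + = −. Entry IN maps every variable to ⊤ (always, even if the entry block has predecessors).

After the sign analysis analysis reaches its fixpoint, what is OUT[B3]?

Per-block solution:
  B0: | IN=(all ⊤) | OUT=(all ⊤)
  B1: | IN=(all ⊤) | OUT=(all ⊤)
  B2: | IN=(all ⊤) | OUT=(all ⊤)
  B3: | IN=(all ⊤) | OUT={c:-; rest ⊤}

Merge at B3: IN[B3] = OUT[B2] = {a: ⊤, b: ⊤, c: ⊤, d: ⊤, e: ⊤, f: ⊤}
Applying B3's transfer function to that IN value gives OUT[B3] (row B3 above).

Answer: {a: ⊤, b: ⊤, c: -, d: ⊤, e: ⊤, f: ⊤}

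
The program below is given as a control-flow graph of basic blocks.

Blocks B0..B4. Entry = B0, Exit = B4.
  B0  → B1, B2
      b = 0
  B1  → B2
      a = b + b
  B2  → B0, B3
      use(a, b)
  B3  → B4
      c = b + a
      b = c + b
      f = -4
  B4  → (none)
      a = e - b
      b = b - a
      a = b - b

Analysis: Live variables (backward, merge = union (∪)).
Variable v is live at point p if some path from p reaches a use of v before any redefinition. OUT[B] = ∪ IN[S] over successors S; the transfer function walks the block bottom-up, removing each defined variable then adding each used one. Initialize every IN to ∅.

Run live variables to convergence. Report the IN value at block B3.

Answer: {a, b, e}

Trace:
Converged values:
  B0:   IN={a, e}   OUT={a, b, e}
  B1:   IN={b, e}   OUT={a, b, e}
  B2:   IN={a, b, e}   OUT={a, b, e}
  B3:   IN={a, b, e}   OUT={b, e}
  B4:   IN={b, e}   OUT={}

Merge at B3: OUT[B3] = IN[B4] = {b, e}
Applying B3's transfer function to that OUT value gives IN[B3] (row B3 above).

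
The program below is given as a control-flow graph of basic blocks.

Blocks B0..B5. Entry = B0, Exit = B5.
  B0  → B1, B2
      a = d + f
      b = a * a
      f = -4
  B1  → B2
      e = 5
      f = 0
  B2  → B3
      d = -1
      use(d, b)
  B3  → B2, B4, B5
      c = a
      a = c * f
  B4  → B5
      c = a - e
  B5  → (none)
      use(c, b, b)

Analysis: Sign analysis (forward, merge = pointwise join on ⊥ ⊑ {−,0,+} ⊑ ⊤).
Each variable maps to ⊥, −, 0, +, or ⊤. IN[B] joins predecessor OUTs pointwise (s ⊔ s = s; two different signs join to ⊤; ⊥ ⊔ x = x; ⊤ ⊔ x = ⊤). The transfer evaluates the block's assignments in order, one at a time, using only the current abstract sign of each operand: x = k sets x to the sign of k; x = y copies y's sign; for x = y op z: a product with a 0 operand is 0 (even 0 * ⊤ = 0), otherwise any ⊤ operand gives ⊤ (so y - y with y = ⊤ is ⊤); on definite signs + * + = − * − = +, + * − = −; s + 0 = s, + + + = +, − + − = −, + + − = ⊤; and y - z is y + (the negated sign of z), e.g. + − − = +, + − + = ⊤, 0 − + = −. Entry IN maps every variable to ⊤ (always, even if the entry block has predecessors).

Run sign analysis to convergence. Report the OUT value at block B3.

Answer: {a: ⊤, b: ⊤, c: ⊤, d: -, e: ⊤, f: ⊤}

Trace:
Per-block solution:
  B0:  IN=(all ⊤)  OUT={f:-; rest ⊤}
  B1:  IN={f:-; rest ⊤}  OUT={e:+, f:0; rest ⊤}
  B2:  IN=(all ⊤)  OUT={d:-; rest ⊤}
  B3:  IN={d:-; rest ⊤}  OUT={d:-; rest ⊤}
  B4:  IN={d:-; rest ⊤}  OUT={d:-; rest ⊤}
  B5:  IN={d:-; rest ⊤}  OUT={d:-; rest ⊤}

Merge at B3: IN[B3] = OUT[B2] = {a: ⊤, b: ⊤, c: ⊤, d: -, e: ⊤, f: ⊤}
Applying B3's transfer function to that IN value gives OUT[B3] (row B3 above).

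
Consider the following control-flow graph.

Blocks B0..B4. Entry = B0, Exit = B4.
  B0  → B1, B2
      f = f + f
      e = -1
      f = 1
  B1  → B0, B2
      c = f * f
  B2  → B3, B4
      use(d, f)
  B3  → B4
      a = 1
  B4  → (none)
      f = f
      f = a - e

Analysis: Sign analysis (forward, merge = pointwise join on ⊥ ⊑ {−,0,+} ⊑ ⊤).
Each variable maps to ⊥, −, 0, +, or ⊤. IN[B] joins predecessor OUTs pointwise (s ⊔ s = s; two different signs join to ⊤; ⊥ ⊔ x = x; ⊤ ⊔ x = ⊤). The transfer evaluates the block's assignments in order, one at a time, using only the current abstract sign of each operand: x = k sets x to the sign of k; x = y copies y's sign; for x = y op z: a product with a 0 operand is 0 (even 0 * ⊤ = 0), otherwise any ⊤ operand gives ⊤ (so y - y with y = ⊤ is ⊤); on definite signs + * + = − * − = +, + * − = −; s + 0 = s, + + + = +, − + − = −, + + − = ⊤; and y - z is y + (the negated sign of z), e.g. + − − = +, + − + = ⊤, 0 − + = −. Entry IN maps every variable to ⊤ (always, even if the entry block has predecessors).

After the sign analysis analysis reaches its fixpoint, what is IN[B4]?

Answer: {a: ⊤, b: ⊤, c: ⊤, d: ⊤, e: -, f: +}

Working:
Fixpoint table:
  B0:   IN=(all ⊤)   OUT={e:-, f:+; rest ⊤}
  B1:   IN={e:-, f:+; rest ⊤}   OUT={c:+, e:-, f:+; rest ⊤}
  B2:   IN={e:-, f:+; rest ⊤}   OUT={e:-, f:+; rest ⊤}
  B3:   IN={e:-, f:+; rest ⊤}   OUT={a:+, e:-, f:+; rest ⊤}
  B4:   IN={e:-, f:+; rest ⊤}   OUT={e:-; rest ⊤}

Merge at B4: IN[B4] = OUT[B2] ⊔ OUT[B3] = {a: ⊤, b: ⊤, c: ⊤, d: ⊤, e: -, f: +}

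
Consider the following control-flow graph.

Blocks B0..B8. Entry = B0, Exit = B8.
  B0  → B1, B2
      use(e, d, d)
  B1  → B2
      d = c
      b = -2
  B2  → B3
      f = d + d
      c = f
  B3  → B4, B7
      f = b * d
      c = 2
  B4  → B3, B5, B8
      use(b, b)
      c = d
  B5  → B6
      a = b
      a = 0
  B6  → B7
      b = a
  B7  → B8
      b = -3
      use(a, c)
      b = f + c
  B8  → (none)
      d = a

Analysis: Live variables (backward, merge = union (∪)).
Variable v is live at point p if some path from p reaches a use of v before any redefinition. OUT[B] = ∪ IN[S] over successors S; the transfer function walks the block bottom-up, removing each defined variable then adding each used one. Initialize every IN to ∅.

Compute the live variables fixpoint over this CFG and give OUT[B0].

Answer: {a, b, c, d}

Trace:
Fixpoint table:
  B0:   IN={a, b, c, d, e}   OUT={a, b, c, d}
  B1:   IN={a, c}   OUT={a, b, d}
  B2:   IN={a, b, d}   OUT={a, b, d}
  B3:   IN={a, b, d}   OUT={a, b, c, d, f}
  B4:   IN={a, b, d, f}   OUT={a, b, c, d, f}
  B5:   IN={b, c, f}   OUT={a, c, f}
  B6:   IN={a, c, f}   OUT={a, c, f}
  B7:   IN={a, c, f}   OUT={a}
  B8:   IN={a}   OUT={}

Merge at B0: OUT[B0] = IN[B1] ⊔ IN[B2] = {a, b, c, d}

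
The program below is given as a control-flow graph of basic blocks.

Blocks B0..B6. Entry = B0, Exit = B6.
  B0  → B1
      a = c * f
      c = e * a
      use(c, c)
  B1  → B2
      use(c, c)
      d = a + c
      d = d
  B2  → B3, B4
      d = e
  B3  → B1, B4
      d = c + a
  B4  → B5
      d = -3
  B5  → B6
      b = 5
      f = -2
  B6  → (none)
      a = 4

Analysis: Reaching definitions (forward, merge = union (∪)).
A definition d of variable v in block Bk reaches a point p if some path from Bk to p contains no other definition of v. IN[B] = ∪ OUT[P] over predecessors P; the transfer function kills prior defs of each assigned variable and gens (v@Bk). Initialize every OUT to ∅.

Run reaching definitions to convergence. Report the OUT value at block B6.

Per-block solution:
  B0:   IN={}   OUT={a@B0, c@B0}
  B1:   IN={a@B0, c@B0, d@B3}   OUT={a@B0, c@B0, d@B1}
  B2:   IN={a@B0, c@B0, d@B1}   OUT={a@B0, c@B0, d@B2}
  B3:   IN={a@B0, c@B0, d@B2}   OUT={a@B0, c@B0, d@B3}
  B4:   IN={a@B0, c@B0, d@B2, d@B3}   OUT={a@B0, c@B0, d@B4}
  B5:   IN={a@B0, c@B0, d@B4}   OUT={a@B0, b@B5, c@B0, d@B4, f@B5}
  B6:   IN={a@B0, b@B5, c@B0, d@B4, f@B5}   OUT={a@B6, b@B5, c@B0, d@B4, f@B5}

Merge at B6: IN[B6] = OUT[B5] = {a@B0, b@B5, c@B0, d@B4, f@B5}
Applying B6's transfer function to that IN value gives OUT[B6] (row B6 above).

Answer: {a@B6, b@B5, c@B0, d@B4, f@B5}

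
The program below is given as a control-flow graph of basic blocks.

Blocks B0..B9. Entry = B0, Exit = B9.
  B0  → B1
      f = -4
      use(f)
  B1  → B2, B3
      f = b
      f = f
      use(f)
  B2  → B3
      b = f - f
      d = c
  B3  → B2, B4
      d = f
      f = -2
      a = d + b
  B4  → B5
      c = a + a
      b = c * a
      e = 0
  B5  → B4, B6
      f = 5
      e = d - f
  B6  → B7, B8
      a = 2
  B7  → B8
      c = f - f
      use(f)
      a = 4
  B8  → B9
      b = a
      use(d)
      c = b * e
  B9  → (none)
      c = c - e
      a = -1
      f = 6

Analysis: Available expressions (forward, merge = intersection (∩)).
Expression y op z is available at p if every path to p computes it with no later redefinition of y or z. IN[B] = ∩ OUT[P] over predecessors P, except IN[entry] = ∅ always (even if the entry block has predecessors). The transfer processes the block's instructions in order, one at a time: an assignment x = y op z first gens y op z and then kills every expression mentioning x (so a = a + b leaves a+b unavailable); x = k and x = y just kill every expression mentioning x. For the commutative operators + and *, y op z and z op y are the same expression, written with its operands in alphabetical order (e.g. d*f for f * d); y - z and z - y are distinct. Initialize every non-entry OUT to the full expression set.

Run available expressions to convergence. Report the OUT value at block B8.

Converged values:
  B0: | IN={} | OUT={}
  B1: | IN={} | OUT={}
  B2: | IN={} | OUT={f-f}
  B3: | IN={} | OUT={b+d}
  B4: | IN={} | OUT={a*c, a+a}
  B5: | IN={a*c, a+a} | OUT={a*c, a+a, d-f}
  B6: | IN={a*c, a+a, d-f} | OUT={d-f}
  B7: | IN={d-f} | OUT={d-f, f-f}
  B8: | IN={d-f} | OUT={b*e, d-f}
  B9: | IN={b*e, d-f} | OUT={b*e}

Merge at B8: IN[B8] = OUT[B6] ∩ OUT[B7] = {d-f}
Applying B8's transfer function to that IN value gives OUT[B8] (row B8 above).

Answer: {b*e, d-f}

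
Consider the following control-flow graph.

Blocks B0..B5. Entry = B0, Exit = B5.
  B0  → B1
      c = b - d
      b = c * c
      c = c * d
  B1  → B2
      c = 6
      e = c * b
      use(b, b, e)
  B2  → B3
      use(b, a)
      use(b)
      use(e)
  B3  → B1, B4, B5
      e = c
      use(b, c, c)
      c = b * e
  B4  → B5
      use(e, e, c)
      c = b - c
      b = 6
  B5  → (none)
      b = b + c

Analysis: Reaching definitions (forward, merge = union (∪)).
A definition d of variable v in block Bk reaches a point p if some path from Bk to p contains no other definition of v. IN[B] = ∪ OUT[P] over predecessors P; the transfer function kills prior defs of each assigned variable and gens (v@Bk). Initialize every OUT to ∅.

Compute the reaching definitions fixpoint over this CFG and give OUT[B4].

Fixpoint table:
  B0: | IN={} | OUT={b@B0, c@B0}
  B1: | IN={b@B0, c@B0, c@B3, e@B3} | OUT={b@B0, c@B1, e@B1}
  B2: | IN={b@B0, c@B1, e@B1} | OUT={b@B0, c@B1, e@B1}
  B3: | IN={b@B0, c@B1, e@B1} | OUT={b@B0, c@B3, e@B3}
  B4: | IN={b@B0, c@B3, e@B3} | OUT={b@B4, c@B4, e@B3}
  B5: | IN={b@B0, b@B4, c@B3, c@B4, e@B3} | OUT={b@B5, c@B3, c@B4, e@B3}

Merge at B4: IN[B4] = OUT[B3] = {b@B0, c@B3, e@B3}
Applying B4's transfer function to that IN value gives OUT[B4] (row B4 above).

Answer: {b@B4, c@B4, e@B3}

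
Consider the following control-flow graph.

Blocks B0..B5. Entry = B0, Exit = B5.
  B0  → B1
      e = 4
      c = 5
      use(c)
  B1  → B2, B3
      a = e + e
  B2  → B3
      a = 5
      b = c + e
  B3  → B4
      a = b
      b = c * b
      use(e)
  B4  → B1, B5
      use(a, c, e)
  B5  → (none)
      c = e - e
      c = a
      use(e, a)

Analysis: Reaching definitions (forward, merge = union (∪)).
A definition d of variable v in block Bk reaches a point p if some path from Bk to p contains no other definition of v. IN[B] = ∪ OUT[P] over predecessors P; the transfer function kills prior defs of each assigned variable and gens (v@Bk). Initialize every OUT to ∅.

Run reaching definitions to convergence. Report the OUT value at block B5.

Per-block solution:
  B0: | IN={} | OUT={c@B0, e@B0}
  B1: | IN={a@B3, b@B3, c@B0, e@B0} | OUT={a@B1, b@B3, c@B0, e@B0}
  B2: | IN={a@B1, b@B3, c@B0, e@B0} | OUT={a@B2, b@B2, c@B0, e@B0}
  B3: | IN={a@B1, a@B2, b@B2, b@B3, c@B0, e@B0} | OUT={a@B3, b@B3, c@B0, e@B0}
  B4: | IN={a@B3, b@B3, c@B0, e@B0} | OUT={a@B3, b@B3, c@B0, e@B0}
  B5: | IN={a@B3, b@B3, c@B0, e@B0} | OUT={a@B3, b@B3, c@B5, e@B0}

Merge at B5: IN[B5] = OUT[B4] = {a@B3, b@B3, c@B0, e@B0}
Applying B5's transfer function to that IN value gives OUT[B5] (row B5 above).

Answer: {a@B3, b@B3, c@B5, e@B0}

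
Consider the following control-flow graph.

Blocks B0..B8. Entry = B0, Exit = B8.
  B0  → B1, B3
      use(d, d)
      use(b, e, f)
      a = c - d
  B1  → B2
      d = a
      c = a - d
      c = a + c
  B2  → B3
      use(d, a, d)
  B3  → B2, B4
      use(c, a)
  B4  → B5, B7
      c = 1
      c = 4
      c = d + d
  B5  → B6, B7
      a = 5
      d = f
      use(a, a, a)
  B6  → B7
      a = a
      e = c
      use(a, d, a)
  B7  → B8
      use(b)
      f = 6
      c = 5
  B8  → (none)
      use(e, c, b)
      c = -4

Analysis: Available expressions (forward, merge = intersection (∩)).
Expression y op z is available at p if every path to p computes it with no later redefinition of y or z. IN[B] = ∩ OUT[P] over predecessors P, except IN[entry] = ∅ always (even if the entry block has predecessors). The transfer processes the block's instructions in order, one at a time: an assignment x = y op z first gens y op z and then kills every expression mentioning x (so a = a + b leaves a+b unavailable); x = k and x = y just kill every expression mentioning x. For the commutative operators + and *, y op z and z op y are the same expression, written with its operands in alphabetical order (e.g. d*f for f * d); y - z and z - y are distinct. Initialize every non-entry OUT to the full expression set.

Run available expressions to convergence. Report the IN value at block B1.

Answer: {c-d}

Trace:
Fixpoint table:
  B0: | IN={} | OUT={c-d}
  B1: | IN={c-d} | OUT={a-d}
  B2: | IN={} | OUT={}
  B3: | IN={} | OUT={}
  B4: | IN={} | OUT={d+d}
  B5: | IN={d+d} | OUT={}
  B6: | IN={} | OUT={}
  B7: | IN={} | OUT={}
  B8: | IN={} | OUT={}

Merge at B1: IN[B1] = OUT[B0] = {c-d}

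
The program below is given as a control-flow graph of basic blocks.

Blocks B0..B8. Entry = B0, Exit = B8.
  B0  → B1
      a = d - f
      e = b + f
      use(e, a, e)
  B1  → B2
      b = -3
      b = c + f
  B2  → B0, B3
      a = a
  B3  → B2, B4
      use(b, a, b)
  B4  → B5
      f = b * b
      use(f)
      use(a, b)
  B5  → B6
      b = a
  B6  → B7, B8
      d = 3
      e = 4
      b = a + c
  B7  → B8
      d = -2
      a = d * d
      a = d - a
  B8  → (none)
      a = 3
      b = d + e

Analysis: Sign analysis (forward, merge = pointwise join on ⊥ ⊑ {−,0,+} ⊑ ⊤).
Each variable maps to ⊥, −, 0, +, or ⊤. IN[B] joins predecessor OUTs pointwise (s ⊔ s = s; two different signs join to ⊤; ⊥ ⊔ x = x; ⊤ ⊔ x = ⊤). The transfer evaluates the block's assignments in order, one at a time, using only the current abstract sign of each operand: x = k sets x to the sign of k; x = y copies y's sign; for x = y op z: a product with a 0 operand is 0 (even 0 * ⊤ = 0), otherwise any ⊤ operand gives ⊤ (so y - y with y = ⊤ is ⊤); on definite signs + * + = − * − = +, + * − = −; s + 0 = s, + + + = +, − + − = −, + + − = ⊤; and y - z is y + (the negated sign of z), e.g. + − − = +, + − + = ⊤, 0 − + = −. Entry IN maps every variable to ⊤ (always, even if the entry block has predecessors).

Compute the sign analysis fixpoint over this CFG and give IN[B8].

Answer: {a: ⊤, b: ⊤, c: ⊤, d: ⊤, e: +, f: ⊤}

Derivation:
Per-block solution:
  B0:  IN=(all ⊤)  OUT=(all ⊤)
  B1:  IN=(all ⊤)  OUT=(all ⊤)
  B2:  IN=(all ⊤)  OUT=(all ⊤)
  B3:  IN=(all ⊤)  OUT=(all ⊤)
  B4:  IN=(all ⊤)  OUT=(all ⊤)
  B5:  IN=(all ⊤)  OUT=(all ⊤)
  B6:  IN=(all ⊤)  OUT={d:+, e:+; rest ⊤}
  B7:  IN={d:+, e:+; rest ⊤}  OUT={a:-, d:-, e:+; rest ⊤}
  B8:  IN={e:+; rest ⊤}  OUT={a:+, e:+; rest ⊤}

Merge at B8: IN[B8] = OUT[B6] ⊔ OUT[B7] = {a: ⊤, b: ⊤, c: ⊤, d: ⊤, e: +, f: ⊤}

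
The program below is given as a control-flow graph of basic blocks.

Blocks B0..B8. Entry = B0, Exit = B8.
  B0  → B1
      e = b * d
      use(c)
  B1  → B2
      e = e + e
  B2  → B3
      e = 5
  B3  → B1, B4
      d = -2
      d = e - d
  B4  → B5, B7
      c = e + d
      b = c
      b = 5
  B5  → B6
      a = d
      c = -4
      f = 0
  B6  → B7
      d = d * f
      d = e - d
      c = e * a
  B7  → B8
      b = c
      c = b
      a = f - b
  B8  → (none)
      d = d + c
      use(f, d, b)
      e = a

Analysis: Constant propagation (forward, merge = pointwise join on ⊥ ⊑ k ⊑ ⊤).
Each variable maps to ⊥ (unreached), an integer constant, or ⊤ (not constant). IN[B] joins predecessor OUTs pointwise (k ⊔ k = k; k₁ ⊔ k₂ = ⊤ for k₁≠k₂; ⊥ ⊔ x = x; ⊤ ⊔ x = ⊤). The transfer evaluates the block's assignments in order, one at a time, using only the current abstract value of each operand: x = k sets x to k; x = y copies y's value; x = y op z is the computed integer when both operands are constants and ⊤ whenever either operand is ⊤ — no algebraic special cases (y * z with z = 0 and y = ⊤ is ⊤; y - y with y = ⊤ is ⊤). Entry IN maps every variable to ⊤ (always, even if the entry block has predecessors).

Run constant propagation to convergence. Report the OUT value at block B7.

Converged values:
  B0:  IN=(all ⊤)  OUT=(all ⊤)
  B1:  IN=(all ⊤)  OUT=(all ⊤)
  B2:  IN=(all ⊤)  OUT={e:5; rest ⊤}
  B3:  IN={e:5; rest ⊤}  OUT={d:7, e:5; rest ⊤}
  B4:  IN={d:7, e:5; rest ⊤}  OUT={b:5, c:12, d:7, e:5; rest ⊤}
  B5:  IN={b:5, c:12, d:7, e:5; rest ⊤}  OUT={a:7, b:5, c:-4, d:7, e:5, f:0; rest ⊤}
  B6:  IN={a:7, b:5, c:-4, d:7, e:5, f:0; rest ⊤}  OUT={a:7, b:5, c:35, d:5, e:5, f:0; rest ⊤}
  B7:  IN={b:5, e:5; rest ⊤}  OUT={e:5; rest ⊤}
  B8:  IN={e:5; rest ⊤}  OUT=(all ⊤)

Merge at B7: IN[B7] = OUT[B4] ⊔ OUT[B6] = {a: ⊤, b: 5, c: ⊤, d: ⊤, e: 5, f: ⊤}
Applying B7's transfer function to that IN value gives OUT[B7] (row B7 above).

Answer: {a: ⊤, b: ⊤, c: ⊤, d: ⊤, e: 5, f: ⊤}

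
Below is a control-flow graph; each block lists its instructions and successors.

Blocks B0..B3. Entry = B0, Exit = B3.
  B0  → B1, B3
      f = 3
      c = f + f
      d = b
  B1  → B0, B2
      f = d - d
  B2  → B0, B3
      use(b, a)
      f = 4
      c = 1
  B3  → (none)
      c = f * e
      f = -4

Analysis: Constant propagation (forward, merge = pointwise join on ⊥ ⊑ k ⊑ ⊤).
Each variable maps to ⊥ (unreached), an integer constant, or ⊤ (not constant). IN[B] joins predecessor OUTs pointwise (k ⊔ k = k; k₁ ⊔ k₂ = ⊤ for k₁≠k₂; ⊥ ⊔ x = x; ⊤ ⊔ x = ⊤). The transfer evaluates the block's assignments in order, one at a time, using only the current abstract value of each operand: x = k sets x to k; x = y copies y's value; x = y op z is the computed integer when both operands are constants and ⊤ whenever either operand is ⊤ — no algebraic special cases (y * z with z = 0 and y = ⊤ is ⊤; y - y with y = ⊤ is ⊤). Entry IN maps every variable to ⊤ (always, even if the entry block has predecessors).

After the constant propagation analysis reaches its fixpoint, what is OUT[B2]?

Per-block solution:
  B0: | IN=(all ⊤) | OUT={c:6, f:3; rest ⊤}
  B1: | IN={c:6, f:3; rest ⊤} | OUT={c:6; rest ⊤}
  B2: | IN={c:6; rest ⊤} | OUT={c:1, f:4; rest ⊤}
  B3: | IN=(all ⊤) | OUT={f:-4; rest ⊤}

Merge at B2: IN[B2] = OUT[B1] = {a: ⊤, b: ⊤, c: 6, d: ⊤, e: ⊤, f: ⊤}
Applying B2's transfer function to that IN value gives OUT[B2] (row B2 above).

Answer: {a: ⊤, b: ⊤, c: 1, d: ⊤, e: ⊤, f: 4}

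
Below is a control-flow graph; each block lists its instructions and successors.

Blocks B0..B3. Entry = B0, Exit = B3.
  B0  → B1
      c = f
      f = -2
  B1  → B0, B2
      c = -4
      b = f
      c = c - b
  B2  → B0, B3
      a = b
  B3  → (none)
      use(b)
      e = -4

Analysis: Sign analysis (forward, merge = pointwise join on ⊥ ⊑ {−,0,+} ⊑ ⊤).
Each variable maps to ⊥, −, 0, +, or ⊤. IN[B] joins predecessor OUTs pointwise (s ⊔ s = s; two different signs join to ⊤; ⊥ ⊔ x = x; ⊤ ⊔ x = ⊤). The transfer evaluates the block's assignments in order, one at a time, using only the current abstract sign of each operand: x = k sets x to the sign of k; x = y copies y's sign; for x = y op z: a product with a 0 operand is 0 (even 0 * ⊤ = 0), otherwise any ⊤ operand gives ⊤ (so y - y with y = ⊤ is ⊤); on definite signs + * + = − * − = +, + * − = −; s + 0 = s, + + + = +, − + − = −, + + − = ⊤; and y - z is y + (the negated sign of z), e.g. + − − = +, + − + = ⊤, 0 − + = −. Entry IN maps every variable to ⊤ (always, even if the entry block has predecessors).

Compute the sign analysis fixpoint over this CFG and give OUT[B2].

Fixpoint table:
  B0:   IN=(all ⊤)   OUT={f:-; rest ⊤}
  B1:   IN={f:-; rest ⊤}   OUT={b:-, f:-; rest ⊤}
  B2:   IN={b:-, f:-; rest ⊤}   OUT={a:-, b:-, f:-; rest ⊤}
  B3:   IN={a:-, b:-, f:-; rest ⊤}   OUT={a:-, b:-, e:-, f:-; rest ⊤}

Merge at B2: IN[B2] = OUT[B1] = {a: ⊤, b: -, c: ⊤, d: ⊤, e: ⊤, f: -}
Applying B2's transfer function to that IN value gives OUT[B2] (row B2 above).

Answer: {a: -, b: -, c: ⊤, d: ⊤, e: ⊤, f: -}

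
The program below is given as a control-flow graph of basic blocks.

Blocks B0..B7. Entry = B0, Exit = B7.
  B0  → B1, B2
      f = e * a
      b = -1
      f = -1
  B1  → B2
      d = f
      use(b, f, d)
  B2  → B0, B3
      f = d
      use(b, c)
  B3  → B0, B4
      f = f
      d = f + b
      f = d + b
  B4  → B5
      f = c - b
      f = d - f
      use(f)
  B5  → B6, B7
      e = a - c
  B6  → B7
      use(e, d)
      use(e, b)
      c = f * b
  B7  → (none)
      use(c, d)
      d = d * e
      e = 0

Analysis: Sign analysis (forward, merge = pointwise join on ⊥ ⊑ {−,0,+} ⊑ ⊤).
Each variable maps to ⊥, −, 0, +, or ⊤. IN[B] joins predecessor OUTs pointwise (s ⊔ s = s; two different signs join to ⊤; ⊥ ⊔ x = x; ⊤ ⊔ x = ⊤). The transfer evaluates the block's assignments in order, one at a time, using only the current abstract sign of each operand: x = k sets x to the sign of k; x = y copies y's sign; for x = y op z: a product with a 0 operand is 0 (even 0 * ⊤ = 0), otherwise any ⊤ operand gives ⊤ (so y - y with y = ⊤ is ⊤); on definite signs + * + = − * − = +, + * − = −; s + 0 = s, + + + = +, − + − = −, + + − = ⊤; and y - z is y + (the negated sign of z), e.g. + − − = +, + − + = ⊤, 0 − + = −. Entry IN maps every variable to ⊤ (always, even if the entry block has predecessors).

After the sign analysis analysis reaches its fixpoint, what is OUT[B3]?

Answer: {a: ⊤, b: -, c: ⊤, d: ⊤, e: ⊤, f: ⊤}

Trace:
Per-block solution:
  B0:   IN=(all ⊤)   OUT={b:-, f:-; rest ⊤}
  B1:   IN={b:-, f:-; rest ⊤}   OUT={b:-, d:-, f:-; rest ⊤}
  B2:   IN={b:-, f:-; rest ⊤}   OUT={b:-; rest ⊤}
  B3:   IN={b:-; rest ⊤}   OUT={b:-; rest ⊤}
  B4:   IN={b:-; rest ⊤}   OUT={b:-; rest ⊤}
  B5:   IN={b:-; rest ⊤}   OUT={b:-; rest ⊤}
  B6:   IN={b:-; rest ⊤}   OUT={b:-; rest ⊤}
  B7:   IN={b:-; rest ⊤}   OUT={b:-, e:0; rest ⊤}

Merge at B3: IN[B3] = OUT[B2] = {a: ⊤, b: -, c: ⊤, d: ⊤, e: ⊤, f: ⊤}
Applying B3's transfer function to that IN value gives OUT[B3] (row B3 above).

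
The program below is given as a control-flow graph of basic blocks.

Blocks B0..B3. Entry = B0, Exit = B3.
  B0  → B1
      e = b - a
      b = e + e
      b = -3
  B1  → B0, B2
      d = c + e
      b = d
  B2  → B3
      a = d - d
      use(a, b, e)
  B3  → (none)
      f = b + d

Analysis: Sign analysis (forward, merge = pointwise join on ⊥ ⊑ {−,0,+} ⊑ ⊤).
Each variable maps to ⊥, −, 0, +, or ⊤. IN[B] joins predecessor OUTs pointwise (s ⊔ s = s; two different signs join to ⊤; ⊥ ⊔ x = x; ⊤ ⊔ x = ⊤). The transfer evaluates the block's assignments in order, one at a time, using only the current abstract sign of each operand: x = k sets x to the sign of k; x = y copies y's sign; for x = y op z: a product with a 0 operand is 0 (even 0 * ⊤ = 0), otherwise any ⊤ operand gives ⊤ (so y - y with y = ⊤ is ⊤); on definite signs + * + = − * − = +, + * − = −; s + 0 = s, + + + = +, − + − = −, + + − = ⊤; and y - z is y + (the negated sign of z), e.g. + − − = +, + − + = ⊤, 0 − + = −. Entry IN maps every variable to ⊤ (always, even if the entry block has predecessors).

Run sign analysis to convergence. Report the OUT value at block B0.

Answer: {a: ⊤, b: -, c: ⊤, d: ⊤, e: ⊤, f: ⊤}

Working:
Converged values:
  B0:   IN=(all ⊤)   OUT={b:-; rest ⊤}
  B1:   IN={b:-; rest ⊤}   OUT=(all ⊤)
  B2:   IN=(all ⊤)   OUT=(all ⊤)
  B3:   IN=(all ⊤)   OUT=(all ⊤)

Merge at B0 (entry node, so the boundary value (all ⊤) is joined with the incoming edge(s)): IN[B0] = (all ⊤) ⊔ OUT[B1] = {a: ⊤, b: ⊤, c: ⊤, d: ⊤, e: ⊤, f: ⊤}
Applying B0's transfer function to that IN value gives OUT[B0] (row B0 above).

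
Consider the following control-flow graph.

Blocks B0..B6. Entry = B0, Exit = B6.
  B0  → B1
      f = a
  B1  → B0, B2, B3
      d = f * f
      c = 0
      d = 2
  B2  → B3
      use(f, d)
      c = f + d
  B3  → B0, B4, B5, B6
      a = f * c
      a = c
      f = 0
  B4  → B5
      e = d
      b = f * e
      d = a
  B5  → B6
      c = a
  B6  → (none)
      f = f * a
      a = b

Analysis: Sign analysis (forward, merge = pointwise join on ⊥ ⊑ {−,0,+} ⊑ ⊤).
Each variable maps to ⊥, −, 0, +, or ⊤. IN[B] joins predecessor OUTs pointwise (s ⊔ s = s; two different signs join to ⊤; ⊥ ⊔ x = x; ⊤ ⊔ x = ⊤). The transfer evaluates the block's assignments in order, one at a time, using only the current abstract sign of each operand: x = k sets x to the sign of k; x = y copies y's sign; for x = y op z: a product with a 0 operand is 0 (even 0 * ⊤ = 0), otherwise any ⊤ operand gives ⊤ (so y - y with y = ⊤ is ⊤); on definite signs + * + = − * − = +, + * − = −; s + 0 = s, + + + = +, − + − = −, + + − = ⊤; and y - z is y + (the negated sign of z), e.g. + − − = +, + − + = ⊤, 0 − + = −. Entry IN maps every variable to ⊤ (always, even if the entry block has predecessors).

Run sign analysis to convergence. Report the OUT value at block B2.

Fixpoint table:
  B0: | IN=(all ⊤) | OUT=(all ⊤)
  B1: | IN=(all ⊤) | OUT={c:0, d:+; rest ⊤}
  B2: | IN={c:0, d:+; rest ⊤} | OUT={d:+; rest ⊤}
  B3: | IN={d:+; rest ⊤} | OUT={d:+, f:0; rest ⊤}
  B4: | IN={d:+, f:0; rest ⊤} | OUT={b:0, e:+, f:0; rest ⊤}
  B5: | IN={f:0; rest ⊤} | OUT={f:0; rest ⊤}
  B6: | IN={f:0; rest ⊤} | OUT={f:0; rest ⊤}

Merge at B2: IN[B2] = OUT[B1] = {a: ⊤, b: ⊤, c: 0, d: +, e: ⊤, f: ⊤}
Applying B2's transfer function to that IN value gives OUT[B2] (row B2 above).

Answer: {a: ⊤, b: ⊤, c: ⊤, d: +, e: ⊤, f: ⊤}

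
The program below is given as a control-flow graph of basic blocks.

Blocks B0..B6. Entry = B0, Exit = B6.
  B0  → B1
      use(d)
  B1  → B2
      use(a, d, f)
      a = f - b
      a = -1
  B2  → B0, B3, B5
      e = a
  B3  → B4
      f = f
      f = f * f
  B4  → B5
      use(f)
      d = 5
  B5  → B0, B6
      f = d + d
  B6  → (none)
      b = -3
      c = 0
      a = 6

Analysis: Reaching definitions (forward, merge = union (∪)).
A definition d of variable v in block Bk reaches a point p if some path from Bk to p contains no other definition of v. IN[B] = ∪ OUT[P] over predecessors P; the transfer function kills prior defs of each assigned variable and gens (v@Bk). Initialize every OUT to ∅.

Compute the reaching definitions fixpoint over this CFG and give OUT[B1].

Converged values:
  B0: | IN={a@B1, d@B4, e@B2, f@B5} | OUT={a@B1, d@B4, e@B2, f@B5}
  B1: | IN={a@B1, d@B4, e@B2, f@B5} | OUT={a@B1, d@B4, e@B2, f@B5}
  B2: | IN={a@B1, d@B4, e@B2, f@B5} | OUT={a@B1, d@B4, e@B2, f@B5}
  B3: | IN={a@B1, d@B4, e@B2, f@B5} | OUT={a@B1, d@B4, e@B2, f@B3}
  B4: | IN={a@B1, d@B4, e@B2, f@B3} | OUT={a@B1, d@B4, e@B2, f@B3}
  B5: | IN={a@B1, d@B4, e@B2, f@B3, f@B5} | OUT={a@B1, d@B4, e@B2, f@B5}
  B6: | IN={a@B1, d@B4, e@B2, f@B5} | OUT={a@B6, b@B6, c@B6, d@B4, e@B2, f@B5}

Merge at B1: IN[B1] = OUT[B0] = {a@B1, d@B4, e@B2, f@B5}
Applying B1's transfer function to that IN value gives OUT[B1] (row B1 above).

Answer: {a@B1, d@B4, e@B2, f@B5}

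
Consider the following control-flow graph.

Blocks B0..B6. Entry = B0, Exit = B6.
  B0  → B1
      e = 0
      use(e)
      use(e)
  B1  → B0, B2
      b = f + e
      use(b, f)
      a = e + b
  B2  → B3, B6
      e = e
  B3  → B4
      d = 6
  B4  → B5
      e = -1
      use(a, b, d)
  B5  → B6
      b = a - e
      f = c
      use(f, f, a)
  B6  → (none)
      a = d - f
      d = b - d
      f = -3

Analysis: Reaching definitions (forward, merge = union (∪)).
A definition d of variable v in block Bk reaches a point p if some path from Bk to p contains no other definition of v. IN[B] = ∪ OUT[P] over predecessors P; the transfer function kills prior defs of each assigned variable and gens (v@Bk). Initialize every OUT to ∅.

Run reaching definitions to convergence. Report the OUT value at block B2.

Fixpoint table:
  B0: | IN={a@B1, b@B1, e@B0} | OUT={a@B1, b@B1, e@B0}
  B1: | IN={a@B1, b@B1, e@B0} | OUT={a@B1, b@B1, e@B0}
  B2: | IN={a@B1, b@B1, e@B0} | OUT={a@B1, b@B1, e@B2}
  B3: | IN={a@B1, b@B1, e@B2} | OUT={a@B1, b@B1, d@B3, e@B2}
  B4: | IN={a@B1, b@B1, d@B3, e@B2} | OUT={a@B1, b@B1, d@B3, e@B4}
  B5: | IN={a@B1, b@B1, d@B3, e@B4} | OUT={a@B1, b@B5, d@B3, e@B4, f@B5}
  B6: | IN={a@B1, b@B1, b@B5, d@B3, e@B2, e@B4, f@B5} | OUT={a@B6, b@B1, b@B5, d@B6, e@B2, e@B4, f@B6}

Merge at B2: IN[B2] = OUT[B1] = {a@B1, b@B1, e@B0}
Applying B2's transfer function to that IN value gives OUT[B2] (row B2 above).

Answer: {a@B1, b@B1, e@B2}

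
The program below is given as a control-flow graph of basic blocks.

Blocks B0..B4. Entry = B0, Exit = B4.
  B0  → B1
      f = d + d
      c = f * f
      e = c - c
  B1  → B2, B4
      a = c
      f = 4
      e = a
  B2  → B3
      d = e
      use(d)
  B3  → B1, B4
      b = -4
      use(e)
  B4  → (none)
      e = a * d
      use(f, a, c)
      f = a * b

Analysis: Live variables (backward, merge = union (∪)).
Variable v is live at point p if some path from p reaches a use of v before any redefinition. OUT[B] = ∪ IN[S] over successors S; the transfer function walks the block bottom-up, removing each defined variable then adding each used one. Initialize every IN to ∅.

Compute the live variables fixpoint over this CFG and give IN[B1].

Per-block solution:
  B0:   IN={b, d}   OUT={b, c, d}
  B1:   IN={b, c, d}   OUT={a, b, c, d, e, f}
  B2:   IN={a, c, e, f}   OUT={a, c, d, e, f}
  B3:   IN={a, c, d, e, f}   OUT={a, b, c, d, f}
  B4:   IN={a, b, c, d, f}   OUT={}

Merge at B1: OUT[B1] = IN[B2] ⊔ IN[B4] = {a, b, c, d, e, f}
Applying B1's transfer function to that OUT value gives IN[B1] (row B1 above).

Answer: {b, c, d}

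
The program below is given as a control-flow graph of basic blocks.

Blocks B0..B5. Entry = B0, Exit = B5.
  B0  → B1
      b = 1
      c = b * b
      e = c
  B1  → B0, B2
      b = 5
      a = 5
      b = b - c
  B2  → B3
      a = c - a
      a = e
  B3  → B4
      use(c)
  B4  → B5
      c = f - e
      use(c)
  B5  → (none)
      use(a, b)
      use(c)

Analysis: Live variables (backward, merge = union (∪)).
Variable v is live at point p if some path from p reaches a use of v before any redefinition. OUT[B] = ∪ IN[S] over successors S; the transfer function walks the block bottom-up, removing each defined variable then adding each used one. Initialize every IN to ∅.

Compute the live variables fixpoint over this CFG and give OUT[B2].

Answer: {a, b, c, e, f}

Working:
Per-block solution:
  B0: | IN={f} | OUT={c, e, f}
  B1: | IN={c, e, f} | OUT={a, b, c, e, f}
  B2: | IN={a, b, c, e, f} | OUT={a, b, c, e, f}
  B3: | IN={a, b, c, e, f} | OUT={a, b, e, f}
  B4: | IN={a, b, e, f} | OUT={a, b, c}
  B5: | IN={a, b, c} | OUT={}

Merge at B2: OUT[B2] = IN[B3] = {a, b, c, e, f}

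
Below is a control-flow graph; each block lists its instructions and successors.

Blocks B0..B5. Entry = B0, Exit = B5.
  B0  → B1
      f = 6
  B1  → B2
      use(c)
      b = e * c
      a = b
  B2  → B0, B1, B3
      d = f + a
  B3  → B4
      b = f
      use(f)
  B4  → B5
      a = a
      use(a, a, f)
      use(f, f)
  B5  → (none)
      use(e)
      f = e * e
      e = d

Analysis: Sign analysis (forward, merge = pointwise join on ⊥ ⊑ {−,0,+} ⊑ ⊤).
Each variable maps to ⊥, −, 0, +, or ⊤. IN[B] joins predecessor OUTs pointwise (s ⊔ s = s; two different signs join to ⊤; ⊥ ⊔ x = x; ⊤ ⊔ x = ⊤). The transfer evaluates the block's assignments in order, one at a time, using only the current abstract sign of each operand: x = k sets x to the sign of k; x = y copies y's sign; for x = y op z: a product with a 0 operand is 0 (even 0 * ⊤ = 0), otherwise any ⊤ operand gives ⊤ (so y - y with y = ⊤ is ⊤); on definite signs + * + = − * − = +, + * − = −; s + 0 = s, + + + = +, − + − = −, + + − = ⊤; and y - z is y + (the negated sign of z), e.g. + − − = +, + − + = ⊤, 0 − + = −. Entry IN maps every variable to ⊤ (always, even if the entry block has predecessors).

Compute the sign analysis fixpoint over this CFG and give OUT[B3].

Per-block solution:
  B0:  IN=(all ⊤)  OUT={f:+; rest ⊤}
  B1:  IN={f:+; rest ⊤}  OUT={f:+; rest ⊤}
  B2:  IN={f:+; rest ⊤}  OUT={f:+; rest ⊤}
  B3:  IN={f:+; rest ⊤}  OUT={b:+, f:+; rest ⊤}
  B4:  IN={b:+, f:+; rest ⊤}  OUT={b:+, f:+; rest ⊤}
  B5:  IN={b:+, f:+; rest ⊤}  OUT={b:+; rest ⊤}

Merge at B3: IN[B3] = OUT[B2] = {a: ⊤, b: ⊤, c: ⊤, d: ⊤, e: ⊤, f: +}
Applying B3's transfer function to that IN value gives OUT[B3] (row B3 above).

Answer: {a: ⊤, b: +, c: ⊤, d: ⊤, e: ⊤, f: +}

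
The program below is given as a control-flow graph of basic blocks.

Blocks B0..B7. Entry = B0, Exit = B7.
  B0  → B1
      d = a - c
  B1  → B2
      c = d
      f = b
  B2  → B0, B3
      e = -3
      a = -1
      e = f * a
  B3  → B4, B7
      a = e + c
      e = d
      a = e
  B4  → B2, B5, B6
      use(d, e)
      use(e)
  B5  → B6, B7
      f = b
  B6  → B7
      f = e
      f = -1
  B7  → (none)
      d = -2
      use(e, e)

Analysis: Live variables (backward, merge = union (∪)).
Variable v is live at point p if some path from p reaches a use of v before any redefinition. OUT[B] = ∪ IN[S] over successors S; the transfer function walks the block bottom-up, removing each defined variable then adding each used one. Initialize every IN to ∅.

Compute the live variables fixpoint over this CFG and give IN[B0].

Answer: {a, b, c}

Working:
Per-block solution:
  B0:  IN={a, b, c}  OUT={b, d}
  B1:  IN={b, d}  OUT={b, c, d, f}
  B2:  IN={b, c, d, f}  OUT={a, b, c, d, e, f}
  B3:  IN={b, c, d, e, f}  OUT={b, c, d, e, f}
  B4:  IN={b, c, d, e, f}  OUT={b, c, d, e, f}
  B5:  IN={b, e}  OUT={e}
  B6:  IN={e}  OUT={e}
  B7:  IN={e}  OUT={}

Merge at B0: OUT[B0] = IN[B1] = {b, d}
Applying B0's transfer function to that OUT value gives IN[B0] (row B0 above).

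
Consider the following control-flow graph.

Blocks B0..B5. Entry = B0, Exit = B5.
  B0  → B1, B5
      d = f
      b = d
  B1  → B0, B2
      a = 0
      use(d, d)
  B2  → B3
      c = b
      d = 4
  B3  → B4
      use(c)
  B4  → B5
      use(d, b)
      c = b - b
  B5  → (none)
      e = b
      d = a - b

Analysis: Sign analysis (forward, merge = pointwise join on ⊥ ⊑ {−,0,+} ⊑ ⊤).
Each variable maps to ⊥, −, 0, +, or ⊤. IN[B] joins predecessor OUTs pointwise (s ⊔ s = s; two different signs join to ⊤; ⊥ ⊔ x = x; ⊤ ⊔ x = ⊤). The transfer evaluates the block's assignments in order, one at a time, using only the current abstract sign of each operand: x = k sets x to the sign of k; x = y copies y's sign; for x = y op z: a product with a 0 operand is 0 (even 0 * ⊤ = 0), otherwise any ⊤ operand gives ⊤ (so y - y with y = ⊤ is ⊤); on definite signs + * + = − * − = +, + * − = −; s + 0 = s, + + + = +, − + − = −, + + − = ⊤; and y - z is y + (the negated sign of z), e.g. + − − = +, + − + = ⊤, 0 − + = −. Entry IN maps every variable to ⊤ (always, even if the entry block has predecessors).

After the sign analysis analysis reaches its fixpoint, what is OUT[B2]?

Per-block solution:
  B0:  IN=(all ⊤)  OUT=(all ⊤)
  B1:  IN=(all ⊤)  OUT={a:0; rest ⊤}
  B2:  IN={a:0; rest ⊤}  OUT={a:0, d:+; rest ⊤}
  B3:  IN={a:0, d:+; rest ⊤}  OUT={a:0, d:+; rest ⊤}
  B4:  IN={a:0, d:+; rest ⊤}  OUT={a:0, d:+; rest ⊤}
  B5:  IN=(all ⊤)  OUT=(all ⊤)

Merge at B2: IN[B2] = OUT[B1] = {a: 0, b: ⊤, c: ⊤, d: ⊤, e: ⊤, f: ⊤}
Applying B2's transfer function to that IN value gives OUT[B2] (row B2 above).

Answer: {a: 0, b: ⊤, c: ⊤, d: +, e: ⊤, f: ⊤}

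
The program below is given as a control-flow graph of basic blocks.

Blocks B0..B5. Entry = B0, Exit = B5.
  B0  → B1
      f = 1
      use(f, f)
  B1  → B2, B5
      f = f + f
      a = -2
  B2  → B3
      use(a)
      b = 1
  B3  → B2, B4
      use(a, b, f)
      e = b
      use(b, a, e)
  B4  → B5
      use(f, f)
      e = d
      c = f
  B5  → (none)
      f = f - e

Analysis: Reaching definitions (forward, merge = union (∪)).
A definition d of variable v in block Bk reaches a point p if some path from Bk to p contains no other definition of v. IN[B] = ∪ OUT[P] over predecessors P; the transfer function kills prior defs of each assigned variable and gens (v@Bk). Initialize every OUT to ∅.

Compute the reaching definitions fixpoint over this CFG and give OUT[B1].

Converged values:
  B0: | IN={} | OUT={f@B0}
  B1: | IN={f@B0} | OUT={a@B1, f@B1}
  B2: | IN={a@B1, b@B2, e@B3, f@B1} | OUT={a@B1, b@B2, e@B3, f@B1}
  B3: | IN={a@B1, b@B2, e@B3, f@B1} | OUT={a@B1, b@B2, e@B3, f@B1}
  B4: | IN={a@B1, b@B2, e@B3, f@B1} | OUT={a@B1, b@B2, c@B4, e@B4, f@B1}
  B5: | IN={a@B1, b@B2, c@B4, e@B4, f@B1} | OUT={a@B1, b@B2, c@B4, e@B4, f@B5}

Merge at B1: IN[B1] = OUT[B0] = {f@B0}
Applying B1's transfer function to that IN value gives OUT[B1] (row B1 above).

Answer: {a@B1, f@B1}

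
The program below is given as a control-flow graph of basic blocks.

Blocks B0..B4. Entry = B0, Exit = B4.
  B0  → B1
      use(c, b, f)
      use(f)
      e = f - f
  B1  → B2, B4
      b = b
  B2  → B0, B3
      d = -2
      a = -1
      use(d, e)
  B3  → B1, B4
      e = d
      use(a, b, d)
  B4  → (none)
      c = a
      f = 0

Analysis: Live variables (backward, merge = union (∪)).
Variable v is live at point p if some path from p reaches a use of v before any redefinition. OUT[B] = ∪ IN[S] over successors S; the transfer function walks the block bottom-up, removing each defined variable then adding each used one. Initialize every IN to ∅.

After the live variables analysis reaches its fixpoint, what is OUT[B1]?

Answer: {a, b, c, e, f}

Derivation:
Converged values:
  B0:   IN={a, b, c, f}   OUT={a, b, c, e, f}
  B1:   IN={a, b, c, e, f}   OUT={a, b, c, e, f}
  B2:   IN={b, c, e, f}   OUT={a, b, c, d, f}
  B3:   IN={a, b, c, d, f}   OUT={a, b, c, e, f}
  B4:   IN={a}   OUT={}

Merge at B1: OUT[B1] = IN[B2] ⊔ IN[B4] = {a, b, c, e, f}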